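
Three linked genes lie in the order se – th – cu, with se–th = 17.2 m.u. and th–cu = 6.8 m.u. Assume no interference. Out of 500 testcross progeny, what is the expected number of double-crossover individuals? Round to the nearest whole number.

Map distances give recombination frequencies of 0.172 and 0.068 for the two intervals.
With no interference, expected double-crossover frequency = 0.172 × 0.068 = 0.01170.
Expected number = 0.01170 × 500 = 5.85 ≈ 6.

6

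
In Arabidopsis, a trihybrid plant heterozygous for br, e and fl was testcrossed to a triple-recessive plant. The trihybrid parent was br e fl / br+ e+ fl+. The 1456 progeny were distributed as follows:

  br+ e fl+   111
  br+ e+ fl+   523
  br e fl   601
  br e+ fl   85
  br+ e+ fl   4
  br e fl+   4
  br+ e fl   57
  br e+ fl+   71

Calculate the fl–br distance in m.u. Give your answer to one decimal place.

The two rarest classes, br e fl+ and br+ e+ fl, are the double crossovers. Comparing them with the parentals, only the fl allele has switched, so fl is the middle locus and the order is br – fl – e.
Crossovers in the br–fl interval produce the single-crossover classes br+ e fl and br e+ fl+ (57 + 71 = 128) plus the double crossovers (8).
RF(br–fl) = (128 + 8) / 1456 = 136/1456 = 0.0934 → 9.3 m.u.

9.3 m.u.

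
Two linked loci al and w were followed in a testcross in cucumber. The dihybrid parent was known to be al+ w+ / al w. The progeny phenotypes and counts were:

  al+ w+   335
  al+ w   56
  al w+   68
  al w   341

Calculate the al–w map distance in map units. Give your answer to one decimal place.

15.5 map units

The recombinant classes are al+ w and al w+: 56 + 68 = 124.
Recombination frequency = 124/800 = 0.1550 ≈ 15.5%, i.e. 15.5 map units.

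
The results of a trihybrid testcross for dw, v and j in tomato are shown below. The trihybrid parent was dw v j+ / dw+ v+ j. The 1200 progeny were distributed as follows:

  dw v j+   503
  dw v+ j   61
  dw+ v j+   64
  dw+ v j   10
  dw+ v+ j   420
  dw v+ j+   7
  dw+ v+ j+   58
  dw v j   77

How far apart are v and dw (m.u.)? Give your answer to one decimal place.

The two rarest classes, dw v+ j+ and dw+ v j, are the double crossovers. Comparing them with the parentals, only the v allele has switched, so v is the middle locus and the order is j – v – dw.
Crossovers in the v–dw interval produce the single-crossover classes dw+ v j+ and dw v+ j (64 + 61 = 125) plus the double crossovers (17).
RF(v–dw) = (125 + 17) / 1200 = 142/1200 = 0.1183 → 11.8 m.u.

11.8 m.u.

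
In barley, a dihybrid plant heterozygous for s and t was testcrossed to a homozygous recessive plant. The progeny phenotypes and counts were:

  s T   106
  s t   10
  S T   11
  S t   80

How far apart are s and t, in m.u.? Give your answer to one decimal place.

10.1 m.u.

The two most frequent classes, S t (80) and s T (106), are the parental types, so the F1 was S t / s T.
The recombinant classes are S T and s t: 11 + 10 = 21.
Recombination frequency = 21/207 = 0.1014 ≈ 10.1%, i.e. 10.1 m.u.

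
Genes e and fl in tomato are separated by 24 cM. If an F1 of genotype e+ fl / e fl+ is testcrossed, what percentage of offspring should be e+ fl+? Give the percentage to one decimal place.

A map distance of 24 cM corresponds to a recombination frequency of 0.240.
The F1 is e+ fl / e fl+, so e+ fl+ is a recombinant gamete class with expected frequency r/2 = 0.240/2 = 0.1200.
That is 0.1200 = 12.0% of the progeny.

12.0%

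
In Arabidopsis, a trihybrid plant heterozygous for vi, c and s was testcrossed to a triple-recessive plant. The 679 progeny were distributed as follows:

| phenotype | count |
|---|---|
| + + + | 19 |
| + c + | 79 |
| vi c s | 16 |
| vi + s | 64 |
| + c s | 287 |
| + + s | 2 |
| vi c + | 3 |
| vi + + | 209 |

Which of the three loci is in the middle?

The two most frequent reciprocal classes, vi + + and + c s, are the parental types, so the F1 was vi + + / + c s.
The two rarest classes, vi c + and + + s, are the double crossovers. Comparing them with the parentals, only the c allele has switched, so c is the middle locus and the order is s – c – vi.

c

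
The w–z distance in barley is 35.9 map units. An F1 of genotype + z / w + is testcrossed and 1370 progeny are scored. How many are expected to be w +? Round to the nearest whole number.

439

A map distance of 35.9 map units corresponds to a recombination frequency of 0.359.
The F1 is + z / w +, so w + is a parental gamete class with expected frequency (1 − r)/2 = 0.641/2 = 0.3205.
Expected number = 0.3205 × 1370 = 439.09 ≈ 439.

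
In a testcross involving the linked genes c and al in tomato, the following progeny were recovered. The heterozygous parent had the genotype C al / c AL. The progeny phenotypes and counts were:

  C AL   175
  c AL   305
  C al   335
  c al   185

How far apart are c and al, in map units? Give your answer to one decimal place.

36.0 map units

The recombinant classes are C AL and c al: 175 + 185 = 360.
Recombination frequency = 360/1000 = 0.3600 ≈ 36.0%, i.e. 36.0 map units.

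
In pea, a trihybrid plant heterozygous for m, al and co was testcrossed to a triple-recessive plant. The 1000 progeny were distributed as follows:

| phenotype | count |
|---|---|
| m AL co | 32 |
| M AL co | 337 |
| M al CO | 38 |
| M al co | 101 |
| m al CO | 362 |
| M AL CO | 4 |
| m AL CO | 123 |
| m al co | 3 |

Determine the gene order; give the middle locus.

co

The two most frequent reciprocal classes, M AL co and m al CO, are the parental types, so the F1 was M AL co / m al CO.
The two rarest classes, M AL CO and m al co, are the double crossovers. Comparing them with the parentals, only the co allele has switched, so co is the middle locus and the order is m – co – al.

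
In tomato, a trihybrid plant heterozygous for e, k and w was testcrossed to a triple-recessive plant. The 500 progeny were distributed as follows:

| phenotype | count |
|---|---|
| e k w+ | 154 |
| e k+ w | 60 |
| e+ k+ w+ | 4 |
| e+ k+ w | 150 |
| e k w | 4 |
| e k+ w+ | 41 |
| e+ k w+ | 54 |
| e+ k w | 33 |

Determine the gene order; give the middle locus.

The two most frequent reciprocal classes, e+ k+ w and e k w+, are the parental types, so the F1 was e+ k+ w / e k w+.
The two rarest classes, e+ k+ w+ and e k w, are the double crossovers. Comparing them with the parentals, only the w allele has switched, so w is the middle locus and the order is e – w – k.

w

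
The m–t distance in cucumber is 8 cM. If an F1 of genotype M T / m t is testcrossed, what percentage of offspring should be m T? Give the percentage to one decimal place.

A map distance of 8 cM corresponds to a recombination frequency of 0.080.
The F1 is M T / m t, so m T is a recombinant gamete class with expected frequency r/2 = 0.080/2 = 0.0400.
That is 0.0400 = 4.0% of the progeny.

4.0%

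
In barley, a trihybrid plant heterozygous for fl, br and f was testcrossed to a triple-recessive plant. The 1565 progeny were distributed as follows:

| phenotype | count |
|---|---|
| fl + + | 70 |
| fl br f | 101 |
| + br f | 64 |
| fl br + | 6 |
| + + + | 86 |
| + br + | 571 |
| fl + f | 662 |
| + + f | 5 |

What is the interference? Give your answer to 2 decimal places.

0.40

The two most frequent reciprocal classes, fl + f and + br +, are the parental types, so the F1 was fl + f / + br +.
The two rarest classes, + + f and fl br +, are the double crossovers. Comparing them with the parentals, only the fl allele has switched, so fl is the middle locus and the order is f – fl – br.
f–fl: (134 + 11)/1565 = 0.0927; fl–br: (187 + 11)/1565 = 0.1265.
Expected DCO frequency = 0.0927 × 0.1265 ≈ 0.01173; observed = 11/1565 ≈ 0.00703.
Coefficient of coincidence = 0.00703/0.01173 ≈ 0.60; interference = 1 − 0.60 = 0.40.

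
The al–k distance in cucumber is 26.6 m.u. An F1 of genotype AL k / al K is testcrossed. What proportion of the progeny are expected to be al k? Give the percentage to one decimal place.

A map distance of 26.6 m.u. corresponds to a recombination frequency of 0.266.
The F1 is AL k / al K, so al k is a recombinant gamete class with expected frequency r/2 = 0.266/2 = 0.1330.
That is 0.1330 = 13.3% of the progeny.

13.3%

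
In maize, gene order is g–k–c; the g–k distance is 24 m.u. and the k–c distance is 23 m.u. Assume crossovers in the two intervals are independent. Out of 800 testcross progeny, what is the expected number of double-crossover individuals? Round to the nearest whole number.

Map distances give recombination frequencies of 0.240 and 0.230 for the two intervals.
With no interference, expected double-crossover frequency = 0.240 × 0.230 = 0.05520.
Expected number = 0.05520 × 800 = 44.16 ≈ 44.

44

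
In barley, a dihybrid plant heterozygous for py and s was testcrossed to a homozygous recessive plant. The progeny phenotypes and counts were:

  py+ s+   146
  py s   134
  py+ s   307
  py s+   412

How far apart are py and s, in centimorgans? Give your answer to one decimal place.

28.0 centimorgans

The two most frequent classes, py+ s (307) and py s+ (412), are the parental types, so the F1 was py+ s / py s+.
The recombinant classes are py+ s+ and py s: 146 + 134 = 280.
Recombination frequency = 280/999 = 0.2803 ≈ 28.0%, i.e. 28.0 centimorgans.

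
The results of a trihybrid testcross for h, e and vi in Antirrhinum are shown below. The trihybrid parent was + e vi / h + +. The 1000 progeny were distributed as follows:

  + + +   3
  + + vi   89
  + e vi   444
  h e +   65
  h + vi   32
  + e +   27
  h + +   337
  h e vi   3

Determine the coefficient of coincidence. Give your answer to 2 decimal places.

0.58

The two rarest classes, h e vi and + + +, are the double crossovers. Comparing them with the parentals, only the h allele has switched, so h is the middle locus and the order is vi – h – e.
vi–h: (59 + 6)/1000 = 0.0650; h–e: (154 + 6)/1000 = 0.1600.
Expected DCO frequency = 0.0650 × 0.1600 ≈ 0.01040; observed = 6/1000 ≈ 0.00600.
Coefficient of coincidence = 0.00600/0.01040 ≈ 0.58.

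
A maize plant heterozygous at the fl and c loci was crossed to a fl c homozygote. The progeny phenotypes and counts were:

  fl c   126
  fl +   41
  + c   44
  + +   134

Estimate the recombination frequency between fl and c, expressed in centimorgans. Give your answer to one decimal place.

24.6 centimorgans

The two most frequent classes, + + (134) and fl c (126), are the parental types, so the F1 was + + / fl c.
The recombinant classes are + c and fl +: 44 + 41 = 85.
Recombination frequency = 85/345 = 0.2464 ≈ 24.6%, i.e. 24.6 centimorgans.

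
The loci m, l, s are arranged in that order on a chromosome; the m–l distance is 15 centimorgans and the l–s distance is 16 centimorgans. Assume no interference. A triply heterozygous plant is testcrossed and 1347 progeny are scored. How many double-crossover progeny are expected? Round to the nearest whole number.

32

Map distances give recombination frequencies of 0.150 and 0.160 for the two intervals.
With no interference, expected double-crossover frequency = 0.150 × 0.160 = 0.02400.
Expected number = 0.02400 × 1347 = 32.33 ≈ 32.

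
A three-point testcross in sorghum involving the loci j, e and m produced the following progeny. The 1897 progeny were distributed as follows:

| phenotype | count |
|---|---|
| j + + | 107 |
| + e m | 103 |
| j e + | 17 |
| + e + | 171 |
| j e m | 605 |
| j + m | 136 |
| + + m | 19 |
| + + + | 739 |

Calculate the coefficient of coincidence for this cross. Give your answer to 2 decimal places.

The two most frequent reciprocal classes, j e m and + + +, are the parental types, so the F1 was j e m / + + +.
The two rarest classes, j e + and + + m, are the double crossovers. Comparing them with the parentals, only the m allele has switched, so m is the middle locus and the order is e – m – j.
e–m: (307 + 36)/1897 = 0.1808; m–j: (210 + 36)/1897 = 0.1297.
Expected DCO frequency = 0.1808 × 0.1297 ≈ 0.02345; observed = 36/1897 ≈ 0.01898.
Coefficient of coincidence = 0.01898/0.02345 ≈ 0.81.

0.81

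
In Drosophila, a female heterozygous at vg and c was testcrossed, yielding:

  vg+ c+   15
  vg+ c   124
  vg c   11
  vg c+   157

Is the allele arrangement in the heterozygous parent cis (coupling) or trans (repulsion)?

The two most frequent classes are vg+ c (124) and vg c+ (157); these are the parental (non-recombinant) types.
So the F1 carried vg+ c on one chromosome and vg c+ on the other — the recessive alleles are on opposite chromosomes (trans / repulsion).

trans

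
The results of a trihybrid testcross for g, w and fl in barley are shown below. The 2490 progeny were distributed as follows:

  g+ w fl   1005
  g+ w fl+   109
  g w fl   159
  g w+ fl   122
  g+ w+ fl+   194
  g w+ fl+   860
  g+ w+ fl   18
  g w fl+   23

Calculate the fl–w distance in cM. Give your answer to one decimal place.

The two most frequent reciprocal classes, g w+ fl+ and g+ w fl, are the parental types, so the F1 was g w+ fl+ / g+ w fl.
The two rarest classes, g w fl+ and g+ w+ fl, are the double crossovers. Comparing them with the parentals, only the w allele has switched, so w is the middle locus and the order is fl – w – g.
Crossovers in the fl–w interval produce the single-crossover classes g w+ fl and g+ w fl+ (122 + 109 = 231) plus the double crossovers (41).
RF(fl–w) = (231 + 41) / 2490 = 272/2490 = 0.1092 → 10.9 cM.

10.9 cM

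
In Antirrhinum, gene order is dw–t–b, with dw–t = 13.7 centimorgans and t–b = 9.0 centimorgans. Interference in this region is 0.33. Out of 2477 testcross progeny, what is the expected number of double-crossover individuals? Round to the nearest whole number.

Map distances give recombination frequencies of 0.137 and 0.090 for the two intervals.
With interference 0.33 (so coincidence = 0.67), expected double-crossover frequency = 0.137 × 0.090 × 0.67 = 0.00826.
Expected number = 0.00826 × 2477 = 20.46 ≈ 20.

20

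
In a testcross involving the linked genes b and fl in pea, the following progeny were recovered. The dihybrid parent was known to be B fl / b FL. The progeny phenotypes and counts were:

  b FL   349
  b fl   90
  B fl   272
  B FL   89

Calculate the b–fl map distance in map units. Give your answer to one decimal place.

The recombinant classes are B FL and b fl: 89 + 90 = 179.
Recombination frequency = 179/800 = 0.2238 ≈ 22.4%, i.e. 22.4 map units.

22.4 map units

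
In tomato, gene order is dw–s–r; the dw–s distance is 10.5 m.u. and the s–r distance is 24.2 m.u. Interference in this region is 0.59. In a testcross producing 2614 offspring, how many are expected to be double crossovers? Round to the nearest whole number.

27

Map distances give recombination frequencies of 0.105 and 0.242 for the two intervals.
With interference 0.59 (so coincidence = 0.41), expected double-crossover frequency = 0.105 × 0.242 × 0.41 = 0.01042.
Expected number = 0.01042 × 2614 = 27.23 ≈ 27.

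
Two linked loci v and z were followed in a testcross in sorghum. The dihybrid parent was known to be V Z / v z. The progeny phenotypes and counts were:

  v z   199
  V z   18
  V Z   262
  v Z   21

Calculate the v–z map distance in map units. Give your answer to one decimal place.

7.8 map units

The recombinant classes are V z and v Z: 18 + 21 = 39.
Recombination frequency = 39/500 = 0.0780 ≈ 7.8%, i.e. 7.8 map units.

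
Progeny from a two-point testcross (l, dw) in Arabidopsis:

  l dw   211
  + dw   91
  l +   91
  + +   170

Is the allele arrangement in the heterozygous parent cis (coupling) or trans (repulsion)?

cis

The two most frequent classes are + + (170) and l dw (211); these are the parental (non-recombinant) types.
So the F1 carried + + on one chromosome and l dw on the other — the recessive alleles are on the same chromosome (cis / coupling).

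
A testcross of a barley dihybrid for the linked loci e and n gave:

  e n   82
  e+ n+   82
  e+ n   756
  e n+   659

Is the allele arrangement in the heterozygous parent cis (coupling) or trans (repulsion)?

The two most frequent classes are e+ n (756) and e n+ (659); these are the parental (non-recombinant) types.
So the F1 carried e+ n on one chromosome and e n+ on the other — the recessive alleles are on opposite chromosomes (trans / repulsion).

trans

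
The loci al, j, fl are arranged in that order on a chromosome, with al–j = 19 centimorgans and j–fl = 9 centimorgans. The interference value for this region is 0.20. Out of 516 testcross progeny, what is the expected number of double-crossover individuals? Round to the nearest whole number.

Map distances give recombination frequencies of 0.190 and 0.090 for the two intervals.
With interference 0.20 (so coincidence = 0.80), expected double-crossover frequency = 0.190 × 0.090 × 0.80 = 0.01368.
Expected number = 0.01368 × 516 = 7.06 ≈ 7.

7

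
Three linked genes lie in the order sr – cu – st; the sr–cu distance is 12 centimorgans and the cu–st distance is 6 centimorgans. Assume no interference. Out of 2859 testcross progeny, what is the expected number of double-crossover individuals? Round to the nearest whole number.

Map distances give recombination frequencies of 0.120 and 0.060 for the two intervals.
With no interference, expected double-crossover frequency = 0.120 × 0.060 = 0.00720.
Expected number = 0.00720 × 2859 = 20.58 ≈ 21.

21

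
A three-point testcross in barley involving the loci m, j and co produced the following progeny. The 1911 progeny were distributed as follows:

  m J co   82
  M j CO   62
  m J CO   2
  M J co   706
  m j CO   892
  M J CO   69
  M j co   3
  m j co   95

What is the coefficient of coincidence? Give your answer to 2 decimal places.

0.38

The two most frequent reciprocal classes, m j CO and M J co, are the parental types, so the F1 was m j CO / M J co.
The two rarest classes, m J CO and M j co, are the double crossovers. Comparing them with the parentals, only the j allele has switched, so j is the middle locus and the order is m – j – co.
m–j: (144 + 5)/1911 = 0.0780; j–co: (164 + 5)/1911 = 0.0884.
Expected DCO frequency = 0.0780 × 0.0884 ≈ 0.00690; observed = 5/1911 ≈ 0.00262.
Coefficient of coincidence = 0.00262/0.00690 ≈ 0.38.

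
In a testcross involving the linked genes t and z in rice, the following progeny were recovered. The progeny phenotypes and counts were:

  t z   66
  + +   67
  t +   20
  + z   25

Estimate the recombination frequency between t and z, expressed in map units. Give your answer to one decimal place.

The two most frequent classes, + + (67) and t z (66), are the parental types, so the F1 was + + / t z.
The recombinant classes are + z and t +: 25 + 20 = 45.
Recombination frequency = 45/178 = 0.2528 ≈ 25.3%, i.e. 25.3 map units.

25.3 map units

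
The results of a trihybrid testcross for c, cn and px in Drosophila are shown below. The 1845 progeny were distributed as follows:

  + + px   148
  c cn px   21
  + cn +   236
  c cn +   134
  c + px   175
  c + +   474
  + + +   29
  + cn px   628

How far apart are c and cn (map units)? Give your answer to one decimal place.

The two most frequent reciprocal classes, + cn px and c + +, are the parental types, so the F1 was + cn px / c + +.
The two rarest classes, c cn px and + + +, are the double crossovers. Comparing them with the parentals, only the c allele has switched, so c is the middle locus and the order is cn – c – px.
Crossovers in the cn–c interval produce the single-crossover classes + + px and c cn + (148 + 134 = 282) plus the double crossovers (50).
RF(cn–c) = (282 + 50) / 1845 = 332/1845 = 0.1799 → 18.0 map units.

18.0 map units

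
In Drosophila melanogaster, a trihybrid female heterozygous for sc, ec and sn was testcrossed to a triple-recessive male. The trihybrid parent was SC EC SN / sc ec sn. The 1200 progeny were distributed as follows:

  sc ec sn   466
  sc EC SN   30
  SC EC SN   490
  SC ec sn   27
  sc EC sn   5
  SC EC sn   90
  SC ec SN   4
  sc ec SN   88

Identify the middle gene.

The two rarest classes, SC ec SN and sc EC sn, are the double crossovers. Comparing them with the parentals, only the ec allele has switched, so ec is the middle locus and the order is sn – ec – sc.

ec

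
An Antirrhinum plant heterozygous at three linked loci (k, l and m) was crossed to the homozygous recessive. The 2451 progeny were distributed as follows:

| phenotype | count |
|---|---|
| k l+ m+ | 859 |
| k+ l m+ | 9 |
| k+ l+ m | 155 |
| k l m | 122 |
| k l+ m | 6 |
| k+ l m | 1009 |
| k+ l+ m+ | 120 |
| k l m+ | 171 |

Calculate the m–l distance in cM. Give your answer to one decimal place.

The two most frequent reciprocal classes, k l+ m+ and k+ l m, are the parental types, so the F1 was k l+ m+ / k+ l m.
The two rarest classes, k l+ m and k+ l m+, are the double crossovers. Comparing them with the parentals, only the m allele has switched, so m is the middle locus and the order is k – m – l.
Crossovers in the m–l interval produce the single-crossover classes k l m+ and k+ l+ m (171 + 155 = 326) plus the double crossovers (15).
RF(m–l) = (326 + 15) / 2451 = 341/2451 = 0.1391 → 13.9 cM.

13.9 cM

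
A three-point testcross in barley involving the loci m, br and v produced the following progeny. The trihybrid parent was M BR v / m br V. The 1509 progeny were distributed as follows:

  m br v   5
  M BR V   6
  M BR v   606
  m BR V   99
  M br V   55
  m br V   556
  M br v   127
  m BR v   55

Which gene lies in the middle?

The two rarest classes, M BR V and m br v, are the double crossovers. Comparing them with the parentals, only the v allele has switched, so v is the middle locus and the order is br – v – m.

v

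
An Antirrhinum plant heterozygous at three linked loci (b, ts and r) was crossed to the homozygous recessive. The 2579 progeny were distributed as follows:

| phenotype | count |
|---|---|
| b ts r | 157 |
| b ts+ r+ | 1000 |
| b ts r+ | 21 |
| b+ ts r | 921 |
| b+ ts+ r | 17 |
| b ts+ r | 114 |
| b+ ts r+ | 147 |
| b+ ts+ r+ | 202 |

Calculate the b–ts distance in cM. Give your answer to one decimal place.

15.4 cM

The two most frequent reciprocal classes, b ts+ r+ and b+ ts r, are the parental types, so the F1 was b ts+ r+ / b+ ts r.
The two rarest classes, b ts r+ and b+ ts+ r, are the double crossovers. Comparing them with the parentals, only the ts allele has switched, so ts is the middle locus and the order is r – ts – b.
Crossovers in the ts–b interval produce the single-crossover classes b+ ts+ r+ and b ts r (202 + 157 = 359) plus the double crossovers (38).
RF(ts–b) = (359 + 38) / 2579 = 397/2579 = 0.1539 → 15.4 cM.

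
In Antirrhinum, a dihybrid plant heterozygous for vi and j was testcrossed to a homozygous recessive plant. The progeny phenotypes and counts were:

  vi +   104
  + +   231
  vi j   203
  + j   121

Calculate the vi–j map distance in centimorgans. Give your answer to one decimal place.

The two most frequent classes, + + (231) and vi j (203), are the parental types, so the F1 was + + / vi j.
The recombinant classes are + j and vi +: 121 + 104 = 225.
Recombination frequency = 225/659 = 0.3414 ≈ 34.1%, i.e. 34.1 centimorgans.

34.1 centimorgans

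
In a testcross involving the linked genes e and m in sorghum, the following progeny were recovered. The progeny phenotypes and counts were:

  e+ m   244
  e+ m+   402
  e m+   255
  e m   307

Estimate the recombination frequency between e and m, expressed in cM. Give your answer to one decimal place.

The two most frequent classes, e+ m+ (402) and e m (307), are the parental types, so the F1 was e+ m+ / e m.
The recombinant classes are e+ m and e m+: 244 + 255 = 499.
Recombination frequency = 499/1208 = 0.4131 ≈ 41.3%, i.e. 41.3 cM.

41.3 cM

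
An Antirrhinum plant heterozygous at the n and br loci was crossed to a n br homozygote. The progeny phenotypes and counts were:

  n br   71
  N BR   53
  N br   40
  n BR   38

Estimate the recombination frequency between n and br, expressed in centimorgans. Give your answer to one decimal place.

The two most frequent classes, N BR (53) and n br (71), are the parental types, so the F1 was N BR / n br.
The recombinant classes are N br and n BR: 40 + 38 = 78.
Recombination frequency = 78/202 = 0.3861 ≈ 38.6%, i.e. 38.6 centimorgans.

38.6 centimorgans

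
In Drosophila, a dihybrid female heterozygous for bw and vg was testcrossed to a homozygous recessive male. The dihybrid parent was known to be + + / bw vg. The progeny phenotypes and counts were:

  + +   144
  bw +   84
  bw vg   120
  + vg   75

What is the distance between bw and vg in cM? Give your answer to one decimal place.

The recombinant classes are + vg and bw +: 75 + 84 = 159.
Recombination frequency = 159/423 = 0.3759 ≈ 37.6%, i.e. 37.6 cM.

37.6 cM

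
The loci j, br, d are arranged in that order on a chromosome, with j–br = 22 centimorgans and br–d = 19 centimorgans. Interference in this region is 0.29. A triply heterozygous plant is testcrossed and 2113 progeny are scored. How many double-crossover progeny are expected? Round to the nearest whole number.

Map distances give recombination frequencies of 0.220 and 0.190 for the two intervals.
With interference 0.29 (so coincidence = 0.71), expected double-crossover frequency = 0.220 × 0.190 × 0.71 = 0.02968.
Expected number = 0.02968 × 2113 = 62.71 ≈ 63.

63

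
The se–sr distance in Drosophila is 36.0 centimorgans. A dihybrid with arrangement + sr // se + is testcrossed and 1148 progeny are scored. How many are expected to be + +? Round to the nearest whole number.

A map distance of 36.0 centimorgans corresponds to a recombination frequency of 0.360.
The F1 is + sr / se +, so + + is a recombinant gamete class with expected frequency r/2 = 0.360/2 = 0.1800.
Expected number = 0.1800 × 1148 = 206.64 ≈ 207.

207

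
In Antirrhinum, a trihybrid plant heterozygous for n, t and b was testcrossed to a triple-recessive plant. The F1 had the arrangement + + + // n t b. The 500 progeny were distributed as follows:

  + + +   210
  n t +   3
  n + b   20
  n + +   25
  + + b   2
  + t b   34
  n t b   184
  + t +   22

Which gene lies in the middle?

The two rarest classes, + + b and n t +, are the double crossovers. Comparing them with the parentals, only the b allele has switched, so b is the middle locus and the order is t – b – n.

b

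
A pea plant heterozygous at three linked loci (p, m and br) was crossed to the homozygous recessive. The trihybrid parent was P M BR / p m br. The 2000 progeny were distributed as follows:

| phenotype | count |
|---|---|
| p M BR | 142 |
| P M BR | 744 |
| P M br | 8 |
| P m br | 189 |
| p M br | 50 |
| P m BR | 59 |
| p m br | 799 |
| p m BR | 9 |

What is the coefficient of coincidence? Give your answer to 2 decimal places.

0.78

The two rarest classes, P M br and p m BR, are the double crossovers. Comparing them with the parentals, only the br allele has switched, so br is the middle locus and the order is p – br – m.
p–br: (331 + 17)/2000 = 0.1740; br–m: (109 + 17)/2000 = 0.0630.
Expected DCO frequency = 0.1740 × 0.0630 ≈ 0.01096; observed = 17/2000 ≈ 0.00850.
Coefficient of coincidence = 0.00850/0.01096 ≈ 0.78.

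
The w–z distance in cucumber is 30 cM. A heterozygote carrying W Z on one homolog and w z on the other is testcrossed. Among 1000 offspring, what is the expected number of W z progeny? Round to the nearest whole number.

150

A map distance of 30 cM corresponds to a recombination frequency of 0.300.
The F1 is W Z / w z, so W z is a recombinant gamete class with expected frequency r/2 = 0.300/2 = 0.1500.
Expected number = 0.1500 × 1000 = 150.00 ≈ 150.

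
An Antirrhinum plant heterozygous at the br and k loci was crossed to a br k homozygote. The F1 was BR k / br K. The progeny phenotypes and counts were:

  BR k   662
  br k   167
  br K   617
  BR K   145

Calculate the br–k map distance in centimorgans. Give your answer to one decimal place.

19.6 centimorgans

The recombinant classes are BR K and br k: 145 + 167 = 312.
Recombination frequency = 312/1591 = 0.1961 ≈ 19.6%, i.e. 19.6 centimorgans.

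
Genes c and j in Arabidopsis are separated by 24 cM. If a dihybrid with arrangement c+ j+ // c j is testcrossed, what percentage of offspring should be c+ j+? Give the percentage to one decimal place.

38.0%

A map distance of 24 cM corresponds to a recombination frequency of 0.240.
The F1 is c+ j+ / c j, so c+ j+ is a parental gamete class with expected frequency (1 − r)/2 = 0.760/2 = 0.3800.
That is 0.3800 = 38.0% of the progeny.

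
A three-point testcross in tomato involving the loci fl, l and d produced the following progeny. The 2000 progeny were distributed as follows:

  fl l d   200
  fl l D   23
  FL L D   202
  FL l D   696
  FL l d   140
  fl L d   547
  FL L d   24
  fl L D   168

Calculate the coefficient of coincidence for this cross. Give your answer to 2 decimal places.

The two most frequent reciprocal classes, fl L d and FL l D, are the parental types, so the F1 was fl L d / FL l D.
The two rarest classes, FL L d and fl l D, are the double crossovers. Comparing them with the parentals, only the fl allele has switched, so fl is the middle locus and the order is l – fl – d.
l–fl: (402 + 47)/2000 = 0.2245; fl–d: (308 + 47)/2000 = 0.1775.
Expected DCO frequency = 0.2245 × 0.1775 ≈ 0.03985; observed = 47/2000 ≈ 0.02350.
Coefficient of coincidence = 0.02350/0.03985 ≈ 0.59.

0.59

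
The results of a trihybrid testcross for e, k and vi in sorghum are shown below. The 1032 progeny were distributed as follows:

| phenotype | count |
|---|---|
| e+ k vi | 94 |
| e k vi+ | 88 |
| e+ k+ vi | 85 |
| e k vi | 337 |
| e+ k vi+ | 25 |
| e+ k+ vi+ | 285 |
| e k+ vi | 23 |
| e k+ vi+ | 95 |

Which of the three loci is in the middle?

The two most frequent reciprocal classes, e k vi and e+ k+ vi+, are the parental types, so the F1 was e k vi / e+ k+ vi+.
The two rarest classes, e k+ vi and e+ k vi+, are the double crossovers. Comparing them with the parentals, only the k allele has switched, so k is the middle locus and the order is e – k – vi.

k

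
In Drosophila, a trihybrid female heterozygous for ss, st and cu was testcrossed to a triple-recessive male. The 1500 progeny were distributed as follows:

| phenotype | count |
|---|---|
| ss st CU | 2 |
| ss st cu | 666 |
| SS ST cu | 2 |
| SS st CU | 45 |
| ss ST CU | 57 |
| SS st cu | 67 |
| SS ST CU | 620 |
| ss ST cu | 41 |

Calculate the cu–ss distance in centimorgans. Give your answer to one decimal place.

The two most frequent reciprocal classes, SS ST CU and ss st cu, are the parental types, so the F1 was SS ST CU / ss st cu.
The two rarest classes, SS ST cu and ss st CU, are the double crossovers. Comparing them with the parentals, only the cu allele has switched, so cu is the middle locus and the order is ss – cu – st.
Crossovers in the ss–cu interval produce the single-crossover classes ss ST CU and SS st cu (57 + 67 = 124) plus the double crossovers (4).
RF(ss–cu) = (124 + 4) / 1500 = 128/1500 = 0.0853 → 8.5 centimorgans.

8.5 centimorgans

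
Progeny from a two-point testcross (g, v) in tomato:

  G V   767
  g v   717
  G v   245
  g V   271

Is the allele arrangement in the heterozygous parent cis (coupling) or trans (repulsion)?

The two most frequent classes are G V (767) and g v (717); these are the parental (non-recombinant) types.
So the F1 carried G V on one chromosome and g v on the other — the recessive alleles are on the same chromosome (cis / coupling).

cis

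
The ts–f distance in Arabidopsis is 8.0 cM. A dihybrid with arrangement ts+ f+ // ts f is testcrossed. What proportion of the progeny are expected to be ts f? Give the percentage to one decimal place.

46.0%

A map distance of 8.0 cM corresponds to a recombination frequency of 0.080.
The F1 is ts+ f+ / ts f, so ts f is a parental gamete class with expected frequency (1 − r)/2 = 0.920/2 = 0.4600.
That is 0.4600 = 46.0% of the progeny.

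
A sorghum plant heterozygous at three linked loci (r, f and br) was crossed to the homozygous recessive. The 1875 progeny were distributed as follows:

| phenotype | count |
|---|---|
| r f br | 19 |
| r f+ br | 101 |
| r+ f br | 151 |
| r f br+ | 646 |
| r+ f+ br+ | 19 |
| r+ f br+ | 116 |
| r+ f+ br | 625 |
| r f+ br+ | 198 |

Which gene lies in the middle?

The two most frequent reciprocal classes, r+ f+ br and r f br+, are the parental types, so the F1 was r+ f+ br / r f br+.
The two rarest classes, r+ f+ br+ and r f br, are the double crossovers. Comparing them with the parentals, only the br allele has switched, so br is the middle locus and the order is r – br – f.

br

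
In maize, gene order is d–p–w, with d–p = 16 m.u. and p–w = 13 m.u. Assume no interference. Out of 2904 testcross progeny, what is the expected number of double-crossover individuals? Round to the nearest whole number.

Map distances give recombination frequencies of 0.160 and 0.130 for the two intervals.
With no interference, expected double-crossover frequency = 0.160 × 0.130 = 0.02080.
Expected number = 0.02080 × 2904 = 60.40 ≈ 60.

60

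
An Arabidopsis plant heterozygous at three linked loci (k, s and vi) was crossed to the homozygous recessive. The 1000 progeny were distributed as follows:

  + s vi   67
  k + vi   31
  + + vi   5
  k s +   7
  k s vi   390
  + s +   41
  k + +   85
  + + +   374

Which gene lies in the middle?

The two most frequent reciprocal classes, k s vi and + + +, are the parental types, so the F1 was k s vi / + + +.
The two rarest classes, k s + and + + vi, are the double crossovers. Comparing them with the parentals, only the vi allele has switched, so vi is the middle locus and the order is s – vi – k.

vi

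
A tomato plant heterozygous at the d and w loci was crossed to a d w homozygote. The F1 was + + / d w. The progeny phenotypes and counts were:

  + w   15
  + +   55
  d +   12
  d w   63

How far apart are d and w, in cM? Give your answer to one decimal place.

18.6 cM

The recombinant classes are + w and d +: 15 + 12 = 27.
Recombination frequency = 27/145 = 0.1862 ≈ 18.6%, i.e. 18.6 cM.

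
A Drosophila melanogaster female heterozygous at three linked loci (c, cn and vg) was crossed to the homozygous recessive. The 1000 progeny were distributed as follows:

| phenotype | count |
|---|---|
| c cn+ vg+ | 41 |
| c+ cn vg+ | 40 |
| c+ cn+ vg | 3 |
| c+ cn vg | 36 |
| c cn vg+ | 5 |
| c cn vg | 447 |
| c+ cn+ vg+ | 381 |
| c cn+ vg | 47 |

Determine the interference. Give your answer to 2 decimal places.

The two most frequent reciprocal classes, c+ cn+ vg+ and c cn vg, are the parental types, so the F1 was c+ cn+ vg+ / c cn vg.
The two rarest classes, c+ cn+ vg and c cn vg+, are the double crossovers. Comparing them with the parentals, only the vg allele has switched, so vg is the middle locus and the order is c – vg – cn.
c–vg: (77 + 8)/1000 = 0.0850; vg–cn: (87 + 8)/1000 = 0.0950.
Expected DCO frequency = 0.0850 × 0.0950 ≈ 0.00808; observed = 8/1000 ≈ 0.00800.
Coefficient of coincidence = 0.00800/0.00808 ≈ 0.99; interference = 1 − 0.99 = 0.01.

0.01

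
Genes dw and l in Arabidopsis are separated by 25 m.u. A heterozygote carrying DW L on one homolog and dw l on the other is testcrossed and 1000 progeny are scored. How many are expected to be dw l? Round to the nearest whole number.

A map distance of 25 m.u. corresponds to a recombination frequency of 0.250.
The F1 is DW L / dw l, so dw l is a parental gamete class with expected frequency (1 − r)/2 = 0.750/2 = 0.3750.
Expected number = 0.3750 × 1000 = 375.00 ≈ 375.

375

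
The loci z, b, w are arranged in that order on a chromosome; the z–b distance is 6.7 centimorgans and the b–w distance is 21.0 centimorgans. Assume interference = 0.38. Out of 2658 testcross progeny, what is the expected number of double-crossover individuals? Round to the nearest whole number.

23

Map distances give recombination frequencies of 0.067 and 0.210 for the two intervals.
With interference 0.38 (so coincidence = 0.62), expected double-crossover frequency = 0.067 × 0.210 × 0.62 = 0.00872.
Expected number = 0.00872 × 2658 = 23.19 ≈ 23.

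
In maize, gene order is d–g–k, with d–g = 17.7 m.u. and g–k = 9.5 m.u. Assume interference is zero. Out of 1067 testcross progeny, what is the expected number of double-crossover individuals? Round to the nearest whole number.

18

Map distances give recombination frequencies of 0.177 and 0.095 for the two intervals.
With no interference, expected double-crossover frequency = 0.177 × 0.095 = 0.01682.
Expected number = 0.01682 × 1067 = 17.94 ≈ 18.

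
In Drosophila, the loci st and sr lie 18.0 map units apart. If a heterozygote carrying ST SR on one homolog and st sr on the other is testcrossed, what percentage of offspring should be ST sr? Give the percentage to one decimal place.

9.0%

A map distance of 18.0 map units corresponds to a recombination frequency of 0.180.
The F1 is ST SR / st sr, so ST sr is a recombinant gamete class with expected frequency r/2 = 0.180/2 = 0.0900.
That is 0.0900 = 9.0% of the progeny.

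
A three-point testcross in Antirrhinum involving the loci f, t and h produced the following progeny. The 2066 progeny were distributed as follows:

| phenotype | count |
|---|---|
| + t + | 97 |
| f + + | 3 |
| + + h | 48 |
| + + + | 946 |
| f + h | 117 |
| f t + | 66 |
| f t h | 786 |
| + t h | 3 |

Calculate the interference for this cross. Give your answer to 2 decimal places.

The two most frequent reciprocal classes, + + + and f t h, are the parental types, so the F1 was + + + / f t h.
The two rarest classes, f + + and + t h, are the double crossovers. Comparing them with the parentals, only the f allele has switched, so f is the middle locus and the order is t – f – h.
t–f: (214 + 6)/2066 = 0.1065; f–h: (114 + 6)/2066 = 0.0581.
Expected DCO frequency = 0.1065 × 0.0581 ≈ 0.00619; observed = 6/2066 ≈ 0.00290.
Coefficient of coincidence = 0.00290/0.00619 ≈ 0.47; interference = 1 − 0.47 = 0.53.

0.53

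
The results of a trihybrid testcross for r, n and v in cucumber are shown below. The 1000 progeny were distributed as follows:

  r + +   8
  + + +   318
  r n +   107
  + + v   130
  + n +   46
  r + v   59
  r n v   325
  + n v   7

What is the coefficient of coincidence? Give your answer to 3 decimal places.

0.496

The two most frequent reciprocal classes, r n v and + + +, are the parental types, so the F1 was r n v / + + +.
The two rarest classes, + n v and r + +, are the double crossovers. Comparing them with the parentals, only the r allele has switched, so r is the middle locus and the order is n – r – v.
n–r: (105 + 15)/1000 = 0.1200; r–v: (237 + 15)/1000 = 0.2520.
Expected DCO frequency = 0.1200 × 0.2520 ≈ 0.03024; observed = 15/1000 ≈ 0.01500.
Coefficient of coincidence = 0.01500/0.03024 ≈ 0.496.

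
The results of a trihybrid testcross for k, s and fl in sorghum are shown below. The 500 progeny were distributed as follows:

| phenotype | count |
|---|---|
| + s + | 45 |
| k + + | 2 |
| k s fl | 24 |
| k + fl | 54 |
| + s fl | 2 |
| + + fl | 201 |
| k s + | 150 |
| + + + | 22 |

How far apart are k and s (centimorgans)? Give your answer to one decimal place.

The two most frequent reciprocal classes, + + fl and k s +, are the parental types, so the F1 was + + fl / k s +.
The two rarest classes, + s fl and k + +, are the double crossovers. Comparing them with the parentals, only the s allele has switched, so s is the middle locus and the order is fl – s – k.
Crossovers in the s–k interval produce the single-crossover classes k + fl and + s + (54 + 45 = 99) plus the double crossovers (4).
RF(s–k) = (99 + 4) / 500 = 103/500 = 0.2060 → 20.6 centimorgans.

20.6 centimorgans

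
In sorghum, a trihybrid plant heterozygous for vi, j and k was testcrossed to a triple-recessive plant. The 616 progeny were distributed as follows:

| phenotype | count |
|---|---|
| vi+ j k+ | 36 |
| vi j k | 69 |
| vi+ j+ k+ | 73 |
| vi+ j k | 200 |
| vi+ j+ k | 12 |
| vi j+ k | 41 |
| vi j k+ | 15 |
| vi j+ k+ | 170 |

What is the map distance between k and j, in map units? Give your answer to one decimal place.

16.9 map units

The two most frequent reciprocal classes, vi j+ k+ and vi+ j k, are the parental types, so the F1 was vi j+ k+ / vi+ j k.
The two rarest classes, vi j k+ and vi+ j+ k, are the double crossovers. Comparing them with the parentals, only the j allele has switched, so j is the middle locus and the order is k – j – vi.
Crossovers in the k–j interval produce the single-crossover classes vi j+ k and vi+ j k+ (41 + 36 = 77) plus the double crossovers (27).
RF(k–j) = (77 + 27) / 616 = 104/616 = 0.1688 → 16.9 map units.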